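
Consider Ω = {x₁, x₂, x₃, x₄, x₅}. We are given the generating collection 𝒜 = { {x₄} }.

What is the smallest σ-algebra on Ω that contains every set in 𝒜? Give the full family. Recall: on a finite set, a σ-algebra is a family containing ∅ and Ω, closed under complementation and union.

Take S₀ = 𝒜 ∪ {∅, Ω} = { {}, {x₄}, Ω }.
Iteration 1: +1 →
  {x₁, x₂, x₃, x₅}  = complement {x₄}
  (now 4)
Iteration 2: stable.

Hence σ(𝒜) has 4 members: { {}, {x₄}, {x₁, x₂, x₃, x₅}, Ω }.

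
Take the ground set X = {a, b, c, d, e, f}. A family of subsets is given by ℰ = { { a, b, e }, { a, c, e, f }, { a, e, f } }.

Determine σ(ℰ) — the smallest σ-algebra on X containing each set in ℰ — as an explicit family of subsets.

|σ(ℰ)| = 32.  σ(ℰ) = { {}, { b }, { c }, { d }, { f }, { a, e }, { b, c }, { b, d }, { b, f }, { c, d }, { c, f }, { d, f }, { a, b, e }, { a, c, e }, { a, d, e }, { a, e, f }, { b, c, d }, { b, c, f }, { b, d, f }, { c, d, f }, { a, b, c, e }, { a, b, d, e }, { a, b, e, f }, { a, c, d, e }, { a, c, e, f }, { a, d, e, f }, { b, c, d, f }, { a, b, c, d, e }, { a, b, c, e, f }, { a, b, d, e, f }, { a, c, d, e, f }, X }

Working:
Seed the family with ℰ together with ∅ and X: { {}, { a, b, e }, { a, e, f }, { a, c, e, f }, X }.
Iteration 1: +5 →
  { b, d }  = ᶜ of { a, c, e, f }
  { b, c, d }  = ᶜ of { a, e, f }
  { c, d, f }  = ᶜ of { a, b, e }
  { a, b, e, f }  = { a, b, e } ∪ { a, e, f }
  { a, b, c, e, f }  = { a, c, e, f } ∪ { a, b, e }
  [10 total]
Iteration 2 (7 new):
  { d }  = ᶜ of { a, b, c, e, f }
  { c, d }  = ᶜ of { a, b, e, f }
  { a, b, d, e }  = { a, b, e } ∪ { b, d }
  { b, c, d, f }  = { b, c, d } ∪ { c, d, f }
  { a, b, c, d, e }  = { b, c, d } ∪ { a, b, e }
  { a, b, d, e, f }  = { a, e, f } ∪ { b, d }
  { a, c, d, e, f }  = { a, c, e, f } ∪ { c, d, f }
  [17 total]
Iteration 3 (6 new):
  { b }  = ᶜ of { a, c, d, e, f }
  { c }  = ᶜ of { a, b, d, e, f }
  { f }  = ᶜ of { a, b, c, d, e }
  { a, e }  = ᶜ of { b, c, d, f }
  { c, f }  = ᶜ of { a, b, d, e }
  { a, d, e, f }  = { a, e, f } ∪ { d }
  [23 total]
Iteration 4: +9 →
  { b, c }  = ᶜ of { a, d, e, f }
  { b, f }  = { b } ∪ { f }
  { d, f }  = { f } ∪ { d }
  { a, c, e }  = { c } ∪ { a, e }
  { a, d, e }  = { a, e } ∪ { d }
  { b, c, f }  = { b } ∪ { c, f }
  { b, d, f }  = { f } ∪ { b, d }
  { a, b, c, e }  = { c } ∪ { a, b, e }
  { a, c, d, e }  = { c, d } ∪ { a, e }
  [32 total]
Iteration 5: no new sets; the family is a σ-algebra.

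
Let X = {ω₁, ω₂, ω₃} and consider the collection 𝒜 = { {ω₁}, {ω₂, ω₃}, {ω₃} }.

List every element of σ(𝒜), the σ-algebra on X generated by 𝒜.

Initial family (5 sets): { ∅, {ω₁}, {ω₃}, {ω₂, ω₃}, X }.
Step 1 (2 new):
  {ω₁, ω₂}  = X∖{ω₃}
  {ω₁, ω₃}  = {ω₃} ∪ {ω₁}
  — 7 sets.
Step 2: 1 new —
  {ω₂}  = X∖{ω₁, ω₃}
  — 8 sets.
Step 3 adds nothing — fixpoint reached.

Therefore σ(𝒜) = { ∅, {ω₁}, {ω₂}, {ω₃}, {ω₁, ω₂}, {ω₁, ω₃}, {ω₂, ω₃}, X } (|σ(𝒜)| = 8).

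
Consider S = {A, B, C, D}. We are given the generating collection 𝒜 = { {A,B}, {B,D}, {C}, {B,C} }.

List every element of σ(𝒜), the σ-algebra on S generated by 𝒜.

Answer: σ(𝒜) = { {}, {A}, {B}, {C}, {D}, {A,B}, {A,C}, {A,D}, {B,C}, {B,D}, {C,D}, {A,B,C}, {A,B,D}, {A,C,D}, {B,C,D}, S }

Working:
Start: 𝒜 ∪ {∅, S} = { {}, {C}, {A,B}, {B,C}, {B,D}, S }.
Pass 1: 6 new —
  {A,C}  = S∖{B,D}
  {A,D}  = S∖{B,C}
  {C,D}  = S∖{A,B}
  {A,B,C}  = {C} ∪ {A,B}
  {A,B,D}  = S∖{C}
  {B,C,D}  = {C} ∪ {B,D}
Pass 2: +3 →
  {A}  = S∖{B,C,D}
  {D}  = S∖{A,B,C}
  {A,C,D}  = {C,D} ∪ {A,D}
Pass 3: +1 →
  {B}  = S∖{A,C,D}
Pass 4 adds nothing — fixpoint reached.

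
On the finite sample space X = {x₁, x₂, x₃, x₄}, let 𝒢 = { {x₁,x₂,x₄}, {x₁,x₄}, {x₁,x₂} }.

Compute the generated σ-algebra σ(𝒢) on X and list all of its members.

Take S₀ = 𝒢 ∪ {∅, X} = { {}, {x₁,x₂}, {x₁,x₄}, {x₁,x₂,x₄}, X }.
Pass 1. New:
  {x₃}  = ᶜ of {x₁,x₂,x₄}
  {x₂,x₃}  = ᶜ of {x₁,x₄}
  {x₃,x₄}  = ᶜ of {x₁,x₂}
  [8 total]
Pass 2 adds 3:
  {x₁,x₂,x₃}  = {x₃} ∪ {x₁,x₂}
  {x₁,x₃,x₄}  = {x₃} ∪ {x₁,x₄}
  {x₂,x₃,x₄}  = {x₃,x₄} ∪ {x₂,x₃}
  [11 total]
Pass 3: +3 →
  {x₁}  = ᶜ of {x₂,x₃,x₄}
  {x₂}  = ᶜ of {x₁,x₃,x₄}
  {x₄}  = ᶜ of {x₁,x₂,x₃}
  [14 total]
Pass 4: 2 new —
  {x₁,x₃}  = {x₃} ∪ {x₁}
  {x₂,x₄}  = {x₄} ∪ {x₂}
  [16 total]
Pass 5 adds nothing — fixpoint reached.

Hence σ(𝒢) has 16 members: { {}, {x₁}, {x₂}, {x₃}, {x₄}, {x₁,x₂}, {x₁,x₃}, {x₁,x₄}, {x₂,x₃}, {x₂,x₄}, {x₃,x₄}, {x₁,x₂,x₃}, {x₁,x₂,x₄}, {x₁,x₃,x₄}, {x₂,x₃,x₄}, X }.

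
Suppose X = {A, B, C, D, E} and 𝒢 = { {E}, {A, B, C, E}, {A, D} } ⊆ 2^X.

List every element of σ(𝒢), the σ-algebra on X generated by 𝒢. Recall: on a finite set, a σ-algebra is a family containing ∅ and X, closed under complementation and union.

|σ(𝒢)| = 16.  σ(𝒢) = { ∅, {A}, {D}, {E}, {A, D}, {A, E}, {B, C}, {D, E}, {A, B, C}, {A, D, E}, {B, C, D}, {B, C, E}, {A, B, C, D}, {A, B, C, E}, {B, C, D, E}, X }

Check:
Start: 𝒢 ∪ {∅, X} = { ∅, {E}, {A, D}, {A, B, C, E}, X }.
Pass 1 adds 4:
  {D}  = ᶜ of {A, B, C, E}
  {A, D, E}  = {A, D} ∪ {E}
  {B, C, E}  = ᶜ of {A, D}
  {A, B, C, D}  = ᶜ of {E}
  |family| = 9
Pass 2: 3 new —
  {B, C}  = ᶜ of {A, D, E}
  {D, E}  = {E} ∪ {D}
  {B, C, D, E}  = {B, C, E} ∪ {D}
  |family| = 12
Pass 3: 3 new —
  {A}  = ᶜ of {B, C, D, E}
  {A, B, C}  = ᶜ of {D, E}
  {B, C, D}  = {B, C} ∪ {D}
  |family| = 15
Pass 4 (1 new):
  {A, E}  = ᶜ of {B, C, D}
  |family| = 16
Pass 5: no new sets; the family is a σ-algebra.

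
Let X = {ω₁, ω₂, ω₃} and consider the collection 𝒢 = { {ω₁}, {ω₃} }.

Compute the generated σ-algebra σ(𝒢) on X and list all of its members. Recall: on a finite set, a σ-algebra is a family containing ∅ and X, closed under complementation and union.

Take S₀ = 𝒢 ∪ {∅, X} = { {}, {ω₁}, {ω₃}, X }.
Iteration 1: 3 new —
  {ω₁,ω₂}  = X∖{ω₃}
  {ω₁,ω₃}  = {ω₃} ∪ {ω₁}
  {ω₂,ω₃}  = X∖{ω₁}
  (now 7)
Iteration 2 (1 new):
  {ω₂}  = X∖{ω₁,ω₃}
  (now 8)
Iteration 3: no new sets; the family is a σ-algebra.

Hence σ(𝒢) has 8 members: { {}, {ω₁}, {ω₂}, {ω₃}, {ω₁,ω₂}, {ω₁,ω₃}, {ω₂,ω₃}, X }.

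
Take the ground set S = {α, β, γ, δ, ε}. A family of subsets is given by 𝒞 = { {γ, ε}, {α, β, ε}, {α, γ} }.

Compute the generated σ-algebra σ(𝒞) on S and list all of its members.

Take S₀ = 𝒞 ∪ {∅, S} = { {}, {α, γ}, {γ, ε}, {α, β, ε}, S }.
Iteration 1: 5 new —
  {γ, δ}  = ᶜ of {α, β, ε}
  {α, β, δ}  = ᶜ of {γ, ε}
  {α, γ, ε}  = {α, γ} ∪ {γ, ε}
  {β, δ, ε}  = ᶜ of {α, γ}
  {α, β, γ, ε}  = {α, β, ε} ∪ {α, γ}
  |family| = 10
Iteration 2 adds 8:
  {δ}  = ᶜ of {α, β, γ, ε}
  {β, δ}  = ᶜ of {α, γ, ε}
  {α, γ, δ}  = {γ, δ} ∪ {α, γ}
  {γ, δ, ε}  = {γ, δ} ∪ {γ, ε}
  {α, β, γ, δ}  = {γ, δ} ∪ {α, β, δ}
  {α, β, δ, ε}  = {α, β, δ} ∪ {α, β, ε}
  {α, γ, δ, ε}  = {γ, δ} ∪ {α, γ, ε}
  {β, γ, δ, ε}  = {γ, δ} ∪ {β, δ, ε}
  |family| = 18
Iteration 3: +7 →
  {α}  = ᶜ of {β, γ, δ, ε}
  {β}  = ᶜ of {α, γ, δ, ε}
  {γ}  = ᶜ of {α, β, δ, ε}
  {ε}  = ᶜ of {α, β, γ, δ}
  {α, β}  = ᶜ of {γ, δ, ε}
  {β, ε}  = ᶜ of {α, γ, δ}
  {β, γ, δ}  = {γ, δ} ∪ {β, δ}
  |family| = 25
Iteration 4 adds 6:
  {α, δ}  = {δ} ∪ {α}
  {α, ε}  = ᶜ of {β, γ, δ}
  {β, γ}  = {β} ∪ {γ}
  {δ, ε}  = {ε} ∪ {δ}
  {α, β, γ}  = {α, β} ∪ {γ}
  {β, γ, ε}  = {β, ε} ∪ {γ}
  |family| = 31
Iteration 5. New:
  {α, δ, ε}  = ᶜ of {β, γ}
  |family| = 32
Iteration 6: closed — nothing new.

|σ(𝒞)| = 32.  σ(𝒞) = { {}, {α}, {β}, {γ}, {δ}, {ε}, {α, β}, {α, γ}, {α, δ}, {α, ε}, {β, γ}, {β, δ}, {β, ε}, {γ, δ}, {γ, ε}, {δ, ε}, {α, β, γ}, {α, β, δ}, {α, β, ε}, {α, γ, δ}, {α, γ, ε}, {α, δ, ε}, {β, γ, δ}, {β, γ, ε}, {β, δ, ε}, {γ, δ, ε}, {α, β, γ, δ}, {α, β, γ, ε}, {α, β, δ, ε}, {α, γ, δ, ε}, {β, γ, δ, ε}, S }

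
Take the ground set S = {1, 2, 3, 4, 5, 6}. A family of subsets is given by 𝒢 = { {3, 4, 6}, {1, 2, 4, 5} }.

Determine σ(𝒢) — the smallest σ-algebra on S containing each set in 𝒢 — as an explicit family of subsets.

Take S₀ = 𝒢 ∪ {∅, S} = { {}, {3, 4, 6}, {1, 2, 4, 5}, S }.
Round 1. New:
  {3, 6}  = ᶜ of {1, 2, 4, 5}
  {1, 2, 5}  = ᶜ of {3, 4, 6}
  (now 6)
Round 2. New:
  {1, 2, 3, 5, 6}  = {1, 2, 5} ∪ {3, 6}
  (now 7)
Round 3 adds 1:
  {4}  = ᶜ of {1, 2, 3, 5, 6}
  (now 8)
After Round 4 the family is unchanged; done.

σ(𝒢) = { {}, {4}, {3, 6}, {1, 2, 5}, {3, 4, 6}, {1, 2, 4, 5}, {1, 2, 3, 5, 6}, S }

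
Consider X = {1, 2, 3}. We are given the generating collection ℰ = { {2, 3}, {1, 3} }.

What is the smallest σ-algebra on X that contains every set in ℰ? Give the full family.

σ(ℰ) (8 sets): { ∅, {1}, {2}, {3}, {1, 2}, {1, 3}, {2, 3}, X }

Working:
Initial family (4 sets): { ∅, {1, 3}, {2, 3}, X }.
Iteration 1: +2 →
  {1}  = X∖{2, 3}
  {2}  = X∖{1, 3}
Iteration 2 (1 new):
  {1, 2}  = {2} ∪ {1}
Iteration 3. New:
  {3}  = X∖{1, 2}
Iteration 4 adds nothing — fixpoint reached.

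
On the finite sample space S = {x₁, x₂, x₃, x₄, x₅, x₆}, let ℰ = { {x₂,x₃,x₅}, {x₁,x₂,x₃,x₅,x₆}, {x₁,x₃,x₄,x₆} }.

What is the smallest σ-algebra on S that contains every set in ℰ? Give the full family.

|σ(ℰ)| = 16.  σ(ℰ) = { {}, {x₃}, {x₄}, {x₁,x₆}, {x₂,x₅}, {x₃,x₄}, {x₁,x₃,x₆}, {x₁,x₄,x₆}, {x₂,x₃,x₅}, {x₂,x₄,x₅}, {x₁,x₂,x₅,x₆}, {x₁,x₃,x₄,x₆}, {x₂,x₃,x₄,x₅}, {x₁,x₂,x₃,x₅,x₆}, {x₁,x₂,x₄,x₅,x₆}, S }

Derivation:
Seed the family with ℰ together with ∅ and S: { {}, {x₂,x₃,x₅}, {x₁,x₃,x₄,x₆}, {x₁,x₂,x₃,x₅,x₆}, S }.
Pass 1: +3 →
  {x₄}  = {x₁,x₂,x₃,x₅,x₆}ᶜ
  {x₂,x₅}  = {x₁,x₃,x₄,x₆}ᶜ
  {x₁,x₄,x₆}  = {x₂,x₃,x₅}ᶜ
  |family| = 8
Pass 2 (3 new):
  {x₂,x₄,x₅}  = {x₄} ∪ {x₂,x₅}
  {x₂,x₃,x₄,x₅}  = {x₄} ∪ {x₂,x₃,x₅}
  {x₁,x₂,x₄,x₅,x₆}  = {x₂,x₅} ∪ {x₁,x₄,x₆}
  |family| = 11
Pass 3: +3 →
  {x₃}  = {x₁,x₂,x₄,x₅,x₆}ᶜ
  {x₁,x₆}  = {x₂,x₃,x₄,x₅}ᶜ
  {x₁,x₃,x₆}  = {x₂,x₄,x₅}ᶜ
  |family| = 14
Pass 4 adds 2:
  {x₃,x₄}  = {x₃} ∪ {x₄}
  {x₁,x₂,x₅,x₆}  = {x₂,x₅} ∪ {x₁,x₆}
  |family| = 16
Pass 5: closed — nothing new.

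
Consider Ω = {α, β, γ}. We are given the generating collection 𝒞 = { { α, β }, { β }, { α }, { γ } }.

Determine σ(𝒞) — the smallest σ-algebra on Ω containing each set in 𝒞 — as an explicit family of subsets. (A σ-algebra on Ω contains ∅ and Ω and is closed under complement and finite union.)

Seed the family with 𝒞 together with ∅ and Ω: { {  }, { α }, { β }, { γ }, { α, β }, Ω }.
Round 1: +2 →
  { α, γ }  = { β }ᶜ
  { β, γ }  = { α }ᶜ
  (now 8)
Round 2 adds nothing — fixpoint reached.

σ(𝒞) = { {  }, { α }, { β }, { γ }, { α, β }, { α, γ }, { β, γ }, Ω }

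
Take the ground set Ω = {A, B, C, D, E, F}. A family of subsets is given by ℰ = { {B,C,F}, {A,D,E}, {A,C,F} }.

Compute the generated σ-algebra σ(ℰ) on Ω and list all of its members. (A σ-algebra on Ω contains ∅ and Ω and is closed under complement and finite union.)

Start: ℰ ∪ {∅, Ω} = { {}, {A,C,F}, {A,D,E}, {B,C,F}, Ω }.
Step 1: +3 →
  {B,D,E}  = {A,C,F}ᶜ
  {A,B,C,F}  = {A,C,F} ∪ {B,C,F}
  {A,C,D,E,F}  = {A,D,E} ∪ {A,C,F}
  (now 8)
Step 2: 4 new —
  {B}  = {A,C,D,E,F}ᶜ
  {D,E}  = {A,B,C,F}ᶜ
  {A,B,D,E}  = {A,D,E} ∪ {B,D,E}
  {B,C,D,E,F}  = {B,C,F} ∪ {B,D,E}
  (now 12)
Step 3: +2 →
  {A}  = {B,C,D,E,F}ᶜ
  {C,F}  = {A,B,D,E}ᶜ
  (now 14)
Step 4: 2 new —
  {A,B}  = {B} ∪ {A}
  {C,D,E,F}  = {D,E} ∪ {C,F}
  (now 16)
Step 5: no new sets; the family is a σ-algebra.

Hence σ(ℰ) has 16 members: { {}, {A}, {B}, {A,B}, {C,F}, {D,E}, {A,C,F}, {A,D,E}, {B,C,F}, {B,D,E}, {A,B,C,F}, {A,B,D,E}, {C,D,E,F}, {A,C,D,E,F}, {B,C,D,E,F}, Ω }.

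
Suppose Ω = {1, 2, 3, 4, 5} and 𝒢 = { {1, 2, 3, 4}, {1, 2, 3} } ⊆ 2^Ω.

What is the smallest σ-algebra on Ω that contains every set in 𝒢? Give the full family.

Start: 𝒢 ∪ {∅, Ω} = { {}, {1, 2, 3}, {1, 2, 3, 4}, Ω }.
Round 1: +2 →
  {5}  = ᶜ of {1, 2, 3, 4}
  {4, 5}  = ᶜ of {1, 2, 3}
  — 6 sets.
Round 2 (1 new):
  {1, 2, 3, 5}  = {1, 2, 3} ∪ {5}
  — 7 sets.
Round 3 adds 1:
  {4}  = ᶜ of {1, 2, 3, 5}
  — 8 sets.
Round 4: no new sets; the family is a σ-algebra.

σ(𝒢) = { {}, {4}, {5}, {4, 5}, {1, 2, 3}, {1, 2, 3, 4}, {1, 2, 3, 5}, Ω }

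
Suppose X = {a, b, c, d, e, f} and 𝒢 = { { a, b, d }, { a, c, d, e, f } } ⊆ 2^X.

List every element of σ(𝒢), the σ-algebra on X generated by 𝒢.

Start: 𝒢 ∪ {∅, X} = { {}, { a, b, d }, { a, c, d, e, f }, X }.
Pass 1: +2 →
  { b }  = ᶜ of { a, c, d, e, f }
  { c, e, f }  = ᶜ of { a, b, d }
  — 6 sets.
Pass 2. New:
  { b, c, e, f }  = { c, e, f } ∪ { b }
  — 7 sets.
Pass 3 adds 1:
  { a, d }  = ᶜ of { b, c, e, f }
  — 8 sets.
Pass 4: stable.

|σ(𝒢)| = 8.  σ(𝒢) = { {}, { b }, { a, d }, { a, b, d }, { c, e, f }, { b, c, e, f }, { a, c, d, e, f }, X }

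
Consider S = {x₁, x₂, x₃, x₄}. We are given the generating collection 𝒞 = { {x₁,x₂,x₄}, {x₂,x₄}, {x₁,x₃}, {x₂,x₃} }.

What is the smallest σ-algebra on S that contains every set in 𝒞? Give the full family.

Start: 𝒞 ∪ {∅, S} = { ∅, {x₁,x₃}, {x₂,x₃}, {x₂,x₄}, {x₁,x₂,x₄}, S }.
Round 1. New:
  {x₃}  = ᶜ of {x₁,x₂,x₄}
  {x₁,x₄}  = ᶜ of {x₂,x₃}
  {x₁,x₂,x₃}  = {x₂,x₃} ∪ {x₁,x₃}
  {x₂,x₃,x₄}  = {x₂,x₃} ∪ {x₂,x₄}
  [10 total]
Round 2. New:
  {x₁}  = ᶜ of {x₂,x₃,x₄}
  {x₄}  = ᶜ of {x₁,x₂,x₃}
  {x₁,x₃,x₄}  = {x₃} ∪ {x₁,x₄}
  [13 total]
Round 3 (2 new):
  {x₂}  = ᶜ of {x₁,x₃,x₄}
  {x₃,x₄}  = {x₃} ∪ {x₄}
  [15 total]
Round 4: +1 →
  {x₁,x₂}  = ᶜ of {x₃,x₄}
  [16 total]
Round 5: no new sets; the family is a σ-algebra.

Hence σ(𝒞) has 16 members: { ∅, {x₁}, {x₂}, {x₃}, {x₄}, {x₁,x₂}, {x₁,x₃}, {x₁,x₄}, {x₂,x₃}, {x₂,x₄}, {x₃,x₄}, {x₁,x₂,x₃}, {x₁,x₂,x₄}, {x₁,x₃,x₄}, {x₂,x₃,x₄}, S }.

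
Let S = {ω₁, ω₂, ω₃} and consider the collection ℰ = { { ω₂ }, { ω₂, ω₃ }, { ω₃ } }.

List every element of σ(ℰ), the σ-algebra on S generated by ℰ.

σ(ℰ) (8 sets): { {  }, { ω₁ }, { ω₂ }, { ω₃ }, { ω₁, ω₂ }, { ω₁, ω₃ }, { ω₂, ω₃ }, S }

Check:
Initial family (5 sets): { {  }, { ω₂ }, { ω₃ }, { ω₂, ω₃ }, S }.
Round 1: +3 →
  { ω₁ }  = complement { ω₂, ω₃ }
  { ω₁, ω₂ }  = complement { ω₃ }
  { ω₁, ω₃ }  = complement { ω₂ }
  — 8 sets.
Round 2: no new sets; the family is a σ-algebra.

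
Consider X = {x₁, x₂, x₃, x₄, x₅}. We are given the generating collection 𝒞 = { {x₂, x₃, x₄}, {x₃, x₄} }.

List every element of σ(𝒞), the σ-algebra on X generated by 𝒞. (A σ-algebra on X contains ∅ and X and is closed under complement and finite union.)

Answer: σ(𝒞) = { {}, {x₂}, {x₁, x₅}, {x₃, x₄}, {x₁, x₂, x₅}, {x₂, x₃, x₄}, {x₁, x₃, x₄, x₅}, X }

Derivation:
Initial family (4 sets): { {}, {x₃, x₄}, {x₂, x₃, x₄}, X }.
Step 1. New:
  {x₁, x₅}  = {x₂, x₃, x₄}ᶜ
  {x₁, x₂, x₅}  = {x₃, x₄}ᶜ
  |family| = 6
Step 2 adds 1:
  {x₁, x₃, x₄, x₅}  = {x₃, x₄} ∪ {x₁, x₅}
  |family| = 7
Step 3 (1 new):
  {x₂}  = {x₁, x₃, x₄, x₅}ᶜ
  |family| = 8
Step 4: stable.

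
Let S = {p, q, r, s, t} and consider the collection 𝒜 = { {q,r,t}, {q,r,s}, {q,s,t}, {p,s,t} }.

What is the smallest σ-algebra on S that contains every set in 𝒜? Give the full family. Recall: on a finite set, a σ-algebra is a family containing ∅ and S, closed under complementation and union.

Answer: σ(𝒜) = { {}, {p}, {q}, {r}, {s}, {t}, {p,q}, {p,r}, {p,s}, {p,t}, {q,r}, {q,s}, {q,t}, {r,s}, {r,t}, {s,t}, {p,q,r}, {p,q,s}, {p,q,t}, {p,r,s}, {p,r,t}, {p,s,t}, {q,r,s}, {q,r,t}, {q,s,t}, {r,s,t}, {p,q,r,s}, {p,q,r,t}, {p,q,s,t}, {p,r,s,t}, {q,r,s,t}, S }

Working:
Seed the family with 𝒜 together with ∅ and S: { {}, {p,s,t}, {q,r,s}, {q,r,t}, {q,s,t}, S }.
Round 1. New:
  {p,r}  = complement {q,s,t}
  {p,s}  = complement {q,r,t}
  {p,t}  = complement {q,r,s}
  {q,r}  = complement {p,s,t}
  {p,q,s,t}  = {p,s,t} ∪ {q,s,t}
  {q,r,s,t}  = {q,r,t} ∪ {q,r,s}
Round 2. New:
  {p}  = complement {q,r,s,t}
  {r}  = complement {p,q,s,t}
  {p,q,r}  = {q,r} ∪ {p,r}
  {p,r,s}  = {p,s} ∪ {p,r}
  {p,r,t}  = {p,r} ∪ {p,t}
  {p,q,r,s}  = {q,r,s} ∪ {p,s}
  {p,q,r,t}  = {q,r,t} ∪ {p,r}
  {p,r,s,t}  = {p,s,t} ∪ {p,r}
Round 3: +6 →
  {q}  = complement {p,r,s,t}
  {s}  = complement {p,q,r,t}
  {t}  = complement {p,q,r,s}
  {q,s}  = complement {p,r,t}
  {q,t}  = complement {p,r,s}
  {s,t}  = complement {p,q,r}
Round 4: 6 new —
  {p,q}  = {q} ∪ {p}
  {r,s}  = {r} ∪ {s}
  {r,t}  = {t} ∪ {r}
  {p,q,s}  = {q} ∪ {p,s}
  {p,q,t}  = {q,t} ∪ {p,t}
  {r,s,t}  = {s,t} ∪ {r}
After Round 5 the family is unchanged; done.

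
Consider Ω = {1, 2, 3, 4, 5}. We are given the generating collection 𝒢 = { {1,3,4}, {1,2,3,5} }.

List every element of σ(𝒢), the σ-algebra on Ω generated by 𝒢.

Take S₀ = 𝒢 ∪ {∅, Ω} = { {}, {1,3,4}, {1,2,3,5}, Ω }.
Step 1: +2 →
  {4}  = ᶜ of {1,2,3,5}
  {2,5}  = ᶜ of {1,3,4}
  [6 total]
Step 2: +1 →
  {2,4,5}  = {2,5} ∪ {4}
  [7 total]
Step 3. New:
  {1,3}  = ᶜ of {2,4,5}
  [8 total]
Step 4: already closed under ᶜ and ∪.

|σ(𝒢)| = 8.  σ(𝒢) = { {}, {4}, {1,3}, {2,5}, {1,3,4}, {2,4,5}, {1,2,3,5}, Ω }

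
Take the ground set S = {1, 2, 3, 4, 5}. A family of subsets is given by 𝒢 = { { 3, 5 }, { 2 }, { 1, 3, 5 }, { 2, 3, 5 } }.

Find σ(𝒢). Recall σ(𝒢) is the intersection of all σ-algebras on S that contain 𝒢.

σ(𝒢) (16 sets): { {}, { 1 }, { 2 }, { 4 }, { 1, 2 }, { 1, 4 }, { 2, 4 }, { 3, 5 }, { 1, 2, 4 }, { 1, 3, 5 }, { 2, 3, 5 }, { 3, 4, 5 }, { 1, 2, 3, 5 }, { 1, 3, 4, 5 }, { 2, 3, 4, 5 }, S }

Working:
Seed the family with 𝒢 together with ∅ and S: { {}, { 2 }, { 3, 5 }, { 1, 3, 5 }, { 2, 3, 5 }, S }.
Iteration 1. New:
  { 1, 4 }  = S∖{ 2, 3, 5 }
  { 2, 4 }  = S∖{ 1, 3, 5 }
  { 1, 2, 4 }  = S∖{ 3, 5 }
  { 1, 2, 3, 5 }  = { 2, 3, 5 } ∪ { 1, 3, 5 }
  { 1, 3, 4, 5 }  = S∖{ 2 }
  — 11 sets.
Iteration 2: 2 new —
  { 4 }  = S∖{ 1, 2, 3, 5 }
  { 2, 3, 4, 5 }  = { 2, 3, 5 } ∪ { 2, 4 }
  — 13 sets.
Iteration 3 (2 new):
  { 1 }  = S∖{ 2, 3, 4, 5 }
  { 3, 4, 5 }  = { 4 } ∪ { 3, 5 }
  — 15 sets.
Iteration 4 (1 new):
  { 1, 2 }  = S∖{ 3, 4, 5 }
  — 16 sets.
Iteration 5: stable.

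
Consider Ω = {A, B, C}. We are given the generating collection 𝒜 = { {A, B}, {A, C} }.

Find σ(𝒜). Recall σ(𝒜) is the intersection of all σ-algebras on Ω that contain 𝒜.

Answer: σ(𝒜) = { {}, {A}, {B}, {C}, {A, B}, {A, C}, {B, C}, Ω }

Check:
Start: 𝒜 ∪ {∅, Ω} = { {}, {A, B}, {A, C}, Ω }.
Step 1: 2 new —
  {B}  = ᶜ of {A, C}
  {C}  = ᶜ of {A, B}
  (now 6)
Step 2: +1 →
  {B, C}  = {C} ∪ {B}
  (now 7)
Step 3 (1 new):
  {A}  = ᶜ of {B, C}
  (now 8)
Step 4: no new sets; the family is a σ-algebra.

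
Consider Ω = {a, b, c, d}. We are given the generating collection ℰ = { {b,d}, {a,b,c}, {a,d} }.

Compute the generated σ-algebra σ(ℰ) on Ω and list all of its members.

Take S₀ = ℰ ∪ {∅, Ω} = { ∅, {a,d}, {b,d}, {a,b,c}, Ω }.
Iteration 1 (4 new):
  {d}  = ᶜ of {a,b,c}
  {a,c}  = ᶜ of {b,d}
  {b,c}  = ᶜ of {a,d}
  {a,b,d}  = {a,d} ∪ {b,d}
  (now 9)
Iteration 2 (3 new):
  {c}  = ᶜ of {a,b,d}
  {a,c,d}  = {a,d} ∪ {a,c}
  {b,c,d}  = {b,c} ∪ {d}
  (now 12)
Iteration 3: +3 →
  {a}  = ᶜ of {b,c,d}
  {b}  = ᶜ of {a,c,d}
  {c,d}  = {c} ∪ {d}
  (now 15)
Iteration 4 (1 new):
  {a,b}  = ᶜ of {c,d}
  (now 16)
Iteration 5: closed — nothing new.

Hence σ(ℰ) has 16 members: { ∅, {a}, {b}, {c}, {d}, {a,b}, {a,c}, {a,d}, {b,c}, {b,d}, {c,d}, {a,b,c}, {a,b,d}, {a,c,d}, {b,c,d}, Ω }.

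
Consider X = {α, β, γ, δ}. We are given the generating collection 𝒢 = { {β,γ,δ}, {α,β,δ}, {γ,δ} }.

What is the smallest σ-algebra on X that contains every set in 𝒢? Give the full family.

|σ(𝒢)| = 16.  σ(𝒢) = { {}, {α}, {β}, {γ}, {δ}, {α,β}, {α,γ}, {α,δ}, {β,γ}, {β,δ}, {γ,δ}, {α,β,γ}, {α,β,δ}, {α,γ,δ}, {β,γ,δ}, X }

Working:
Seed the family with 𝒢 together with ∅ and X: { {}, {γ,δ}, {α,β,δ}, {β,γ,δ}, X }.
Iteration 1 (3 new):
  {α}  = {β,γ,δ}ᶜ
  {γ}  = {α,β,δ}ᶜ
  {α,β}  = {γ,δ}ᶜ
Iteration 2 adds 3:
  {α,γ}  = {γ} ∪ {α}
  {α,β,γ}  = {γ} ∪ {α,β}
  {α,γ,δ}  = {γ,δ} ∪ {α}
Iteration 3: 3 new —
  {β}  = {α,γ,δ}ᶜ
  {δ}  = {α,β,γ}ᶜ
  {β,δ}  = {α,γ}ᶜ
Iteration 4 adds 2:
  {α,δ}  = {δ} ∪ {α}
  {β,γ}  = {γ} ∪ {β}
Iteration 5: no new sets; the family is a σ-algebra.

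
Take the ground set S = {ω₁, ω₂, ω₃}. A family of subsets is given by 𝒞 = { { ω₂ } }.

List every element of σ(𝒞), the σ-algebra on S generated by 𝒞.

Take S₀ = 𝒞 ∪ {∅, S} = { {  }, { ω₂ }, S }.
Round 1 (1 new):
  { ω₁, ω₃ }  = { ω₂ }ᶜ
  [4 total]
Round 2: closed — nothing new.

Therefore σ(𝒞) = { {  }, { ω₂ }, { ω₁, ω₃ }, S } (|σ(𝒞)| = 4).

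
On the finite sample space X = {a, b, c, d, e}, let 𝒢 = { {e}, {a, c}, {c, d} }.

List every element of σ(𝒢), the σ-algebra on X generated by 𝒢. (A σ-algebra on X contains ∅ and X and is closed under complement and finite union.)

|σ(𝒢)| = 32.  σ(𝒢) = { ∅, {a}, {b}, {c}, {d}, {e}, {a, b}, {a, c}, {a, d}, {a, e}, {b, c}, {b, d}, {b, e}, {c, d}, {c, e}, {d, e}, {a, b, c}, {a, b, d}, {a, b, e}, {a, c, d}, {a, c, e}, {a, d, e}, {b, c, d}, {b, c, e}, {b, d, e}, {c, d, e}, {a, b, c, d}, {a, b, c, e}, {a, b, d, e}, {a, c, d, e}, {b, c, d, e}, X }

Working:
Seed the family with 𝒢 together with ∅ and X: { ∅, {e}, {a, c}, {c, d}, X }.
Iteration 1. New:
  {a, b, e}  = {c, d}ᶜ
  {a, c, d}  = {c, d} ∪ {a, c}
  {a, c, e}  = {a, c} ∪ {e}
  {b, d, e}  = {a, c}ᶜ
  {c, d, e}  = {c, d} ∪ {e}
  {a, b, c, d}  = {e}ᶜ
  — 11 sets.
Iteration 2. New:
  {a, b}  = {c, d, e}ᶜ
  {b, d}  = {a, c, e}ᶜ
  {b, e}  = {a, c, d}ᶜ
  {a, b, c, e}  = {a, c, e} ∪ {a, b, e}
  {a, b, d, e}  = {a, b, e} ∪ {b, d, e}
  {a, c, d, e}  = {c, d, e} ∪ {a, c, e}
  {b, c, d, e}  = {c, d, e} ∪ {b, d, e}
  — 18 sets.
Iteration 3: +7 →
  {a}  = {b, c, d, e}ᶜ
  {b}  = {a, c, d, e}ᶜ
  {c}  = {a, b, d, e}ᶜ
  {d}  = {a, b, c, e}ᶜ
  {a, b, c}  = {a, b} ∪ {a, c}
  {a, b, d}  = {a, b} ∪ {b, d}
  {b, c, d}  = {c, d} ∪ {b, d}
  — 25 sets.
Iteration 4. New:
  {a, d}  = {d} ∪ {a}
  {a, e}  = {b, c, d}ᶜ
  {b, c}  = {b} ∪ {c}
  {c, e}  = {a, b, d}ᶜ
  {d, e}  = {a, b, c}ᶜ
  {b, c, e}  = {b, e} ∪ {c}
  — 31 sets.
Iteration 5: +1 →
  {a, d, e}  = {b, c}ᶜ
  — 32 sets.
Iteration 6: already closed under ᶜ and ∪.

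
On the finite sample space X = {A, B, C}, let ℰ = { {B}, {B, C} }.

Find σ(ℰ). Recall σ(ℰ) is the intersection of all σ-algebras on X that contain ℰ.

Seed the family with ℰ together with ∅ and X: { {}, {B}, {B, C}, X }.
Pass 1 adds 2:
  {A}  = ᶜ of {B, C}
  {A, C}  = ᶜ of {B}
Pass 2. New:
  {A, B}  = {B} ∪ {A}
Pass 3 adds 1:
  {C}  = ᶜ of {A, B}
Pass 4: no new sets; the family is a σ-algebra.

σ(ℰ) = { {}, {A}, {B}, {C}, {A, B}, {A, C}, {B, C}, X }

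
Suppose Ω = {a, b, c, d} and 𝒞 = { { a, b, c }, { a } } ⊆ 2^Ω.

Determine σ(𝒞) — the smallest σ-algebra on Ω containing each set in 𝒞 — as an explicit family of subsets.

Begin from { {  }, { a }, { a, b, c }, Ω } (that is, 𝒞 plus ∅ and Ω).
Step 1 adds 2:
  { d }  = ᶜ of { a, b, c }
  { b, c, d }  = ᶜ of { a }
  |family| = 6
Step 2 (1 new):
  { a, d }  = { d } ∪ { a }
  |family| = 7
Step 3: 1 new —
  { b, c }  = ᶜ of { a, d }
  |family| = 8
Step 4: no new sets; the family is a σ-algebra.

Therefore σ(𝒞) = { {  }, { a }, { d }, { a, d }, { b, c }, { a, b, c }, { b, c, d }, Ω } (|σ(𝒞)| = 8).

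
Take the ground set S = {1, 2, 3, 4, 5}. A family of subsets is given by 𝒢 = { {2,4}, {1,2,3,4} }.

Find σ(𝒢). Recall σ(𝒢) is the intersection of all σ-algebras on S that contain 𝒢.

Answer: σ(𝒢) = { {}, {5}, {1,3}, {2,4}, {1,3,5}, {2,4,5}, {1,2,3,4}, S }

Trace:
Begin from { {}, {2,4}, {1,2,3,4}, S } (that is, 𝒢 plus ∅ and S).
Round 1 (2 new):
  {5}  = ᶜ of {1,2,3,4}
  {1,3,5}  = ᶜ of {2,4}
  (now 6)
Round 2 adds 1:
  {2,4,5}  = {2,4} ∪ {5}
  (now 7)
Round 3: 1 new —
  {1,3}  = ᶜ of {2,4,5}
  (now 8)
Round 4 adds nothing — fixpoint reached.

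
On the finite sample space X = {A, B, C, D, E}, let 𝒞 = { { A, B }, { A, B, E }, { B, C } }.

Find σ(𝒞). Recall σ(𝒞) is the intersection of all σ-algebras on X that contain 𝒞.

Answer: σ(𝒞) = { {  }, { A }, { B }, { C }, { D }, { E }, { A, B }, { A, C }, { A, D }, { A, E }, { B, C }, { B, D }, { B, E }, { C, D }, { C, E }, { D, E }, { A, B, C }, { A, B, D }, { A, B, E }, { A, C, D }, { A, C, E }, { A, D, E }, { B, C, D }, { B, C, E }, { B, D, E }, { C, D, E }, { A, B, C, D }, { A, B, C, E }, { A, B, D, E }, { A, C, D, E }, { B, C, D, E }, X }

Trace:
Begin from { {  }, { A, B }, { B, C }, { A, B, E }, X } (that is, 𝒞 plus ∅ and X).
Step 1 (5 new):
  { C, D }  = { A, B, E }ᶜ
  { A, B, C }  = { B, C } ∪ { A, B }
  { A, D, E }  = { B, C }ᶜ
  { C, D, E }  = { A, B }ᶜ
  { A, B, C, E }  = { A, B, E } ∪ { B, C }
  — 10 sets.
Step 2: +7 →
  { D }  = { A, B, C, E }ᶜ
  { D, E }  = { A, B, C }ᶜ
  { B, C, D }  = { C, D } ∪ { B, C }
  { A, B, C, D }  = { C, D } ∪ { A, B, C }
  { A, B, D, E }  = { A, D, E } ∪ { A, B }
  { A, C, D, E }  = { A, D, E } ∪ { C, D, E }
  { B, C, D, E }  = { C, D, E } ∪ { B, C }
  — 17 sets.
Step 3: +6 →
  { A }  = { B, C, D, E }ᶜ
  { B }  = { A, C, D, E }ᶜ
  { C }  = { A, B, D, E }ᶜ
  { E }  = { A, B, C, D }ᶜ
  { A, E }  = { B, C, D }ᶜ
  { A, B, D }  = { A, B } ∪ { D }
  — 23 sets.
Step 4: +9 →
  { A, C }  = { C } ∪ { A }
  { A, D }  = { D } ∪ { A }
  { B, D }  = { B } ∪ { D }
  { B, E }  = { B } ∪ { E }
  { C, E }  = { A, B, D }ᶜ
  { A, C, D }  = { C, D } ∪ { A }
  { A, C, E }  = { C } ∪ { A, E }
  { B, C, E }  = { E } ∪ { B, C }
  { B, D, E }  = { B } ∪ { D, E }
  — 32 sets.
Step 5: stable.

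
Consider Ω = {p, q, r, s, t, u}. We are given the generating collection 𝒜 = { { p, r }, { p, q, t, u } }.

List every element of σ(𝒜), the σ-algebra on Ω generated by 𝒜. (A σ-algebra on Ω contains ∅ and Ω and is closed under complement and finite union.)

|σ(𝒜)| = 16.  σ(𝒜) = { {  }, { p }, { r }, { s }, { p, r }, { p, s }, { r, s }, { p, r, s }, { q, t, u }, { p, q, t, u }, { q, r, t, u }, { q, s, t, u }, { p, q, r, t, u }, { p, q, s, t, u }, { q, r, s, t, u }, Ω }

Check:
Begin from { {  }, { p, r }, { p, q, t, u }, Ω } (that is, 𝒜 plus ∅ and Ω).
Iteration 1: +3 →
  { r, s }  = Ω∖{ p, q, t, u }
  { q, s, t, u }  = Ω∖{ p, r }
  { p, q, r, t, u }  = { p, r } ∪ { p, q, t, u }
  — 7 sets.
Iteration 2: +4 →
  { s }  = Ω∖{ p, q, r, t, u }
  { p, r, s }  = { r, s } ∪ { p, r }
  { p, q, s, t, u }  = { q, s, t, u } ∪ { p, q, t, u }
  { q, r, s, t, u }  = { r, s } ∪ { q, s, t, u }
  — 11 sets.
Iteration 3 (3 new):
  { p }  = Ω∖{ q, r, s, t, u }
  { r }  = Ω∖{ p, q, s, t, u }
  { q, t, u }  = Ω∖{ p, r, s }
  — 14 sets.
Iteration 4: +2 →
  { p, s }  = { p } ∪ { s }
  { q, r, t, u }  = { r } ∪ { q, t, u }
  — 16 sets.
Iteration 5 adds nothing — fixpoint reached.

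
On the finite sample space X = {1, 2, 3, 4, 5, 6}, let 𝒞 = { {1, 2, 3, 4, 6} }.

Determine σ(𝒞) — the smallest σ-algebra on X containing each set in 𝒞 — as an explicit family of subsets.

Answer: σ(𝒞) = { {}, {5}, {1, 2, 3, 4, 6}, X }

Derivation:
Take S₀ = 𝒞 ∪ {∅, X} = { {}, {1, 2, 3, 4, 6}, X }.
Iteration 1: +1 →
  {5}  = complement {1, 2, 3, 4, 6}
  — 4 sets.
Iteration 2: stable.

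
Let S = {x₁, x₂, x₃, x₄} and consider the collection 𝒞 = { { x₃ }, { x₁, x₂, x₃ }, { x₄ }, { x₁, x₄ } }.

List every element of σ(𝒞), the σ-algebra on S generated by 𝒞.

σ(𝒞) = { {  }, { x₁ }, { x₂ }, { x₃ }, { x₄ }, { x₁, x₂ }, { x₁, x₃ }, { x₁, x₄ }, { x₂, x₃ }, { x₂, x₄ }, { x₃, x₄ }, { x₁, x₂, x₃ }, { x₁, x₂, x₄ }, { x₁, x₃, x₄ }, { x₂, x₃, x₄ }, S }

Check:
Initial family (6 sets): { {  }, { x₃ }, { x₄ }, { x₁, x₄ }, { x₁, x₂, x₃ }, S }.
Round 1 adds 4:
  { x₂, x₃ }  = complement { x₁, x₄ }
  { x₃, x₄ }  = { x₃ } ∪ { x₄ }
  { x₁, x₂, x₄ }  = complement { x₃ }
  { x₁, x₃, x₄ }  = { x₃ } ∪ { x₁, x₄ }
Round 2 (3 new):
  { x₂ }  = complement { x₁, x₃, x₄ }
  { x₁, x₂ }  = complement { x₃, x₄ }
  { x₂, x₃, x₄ }  = { x₃, x₄ } ∪ { x₂, x₃ }
Round 3: +2 →
  { x₁ }  = complement { x₂, x₃, x₄ }
  { x₂, x₄ }  = { x₄ } ∪ { x₂ }
Round 4: +1 →
  { x₁, x₃ }  = complement { x₂, x₄ }
Round 5: no new sets; the family is a σ-algebra.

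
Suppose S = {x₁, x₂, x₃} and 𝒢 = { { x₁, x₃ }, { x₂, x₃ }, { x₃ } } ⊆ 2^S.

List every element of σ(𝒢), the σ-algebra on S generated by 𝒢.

Begin from { {}, { x₃ }, { x₁, x₃ }, { x₂, x₃ }, S } (that is, 𝒢 plus ∅ and S).
Round 1 (3 new):
  { x₁ }  = ᶜ of { x₂, x₃ }
  { x₂ }  = ᶜ of { x₁, x₃ }
  { x₁, x₂ }  = ᶜ of { x₃ }
Round 2: already closed under ᶜ and ∪.

|σ(𝒢)| = 8.  σ(𝒢) = { {}, { x₁ }, { x₂ }, { x₃ }, { x₁, x₂ }, { x₁, x₃ }, { x₂, x₃ }, S }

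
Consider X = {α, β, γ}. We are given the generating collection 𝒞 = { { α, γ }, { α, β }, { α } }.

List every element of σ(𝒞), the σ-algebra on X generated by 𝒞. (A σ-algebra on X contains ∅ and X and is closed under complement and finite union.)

Begin from { ∅, { α }, { α, β }, { α, γ }, X } (that is, 𝒞 plus ∅ and X).
Step 1: 3 new —
  { β }  = X∖{ α, γ }
  { γ }  = X∖{ α, β }
  { β, γ }  = X∖{ α }
  — 8 sets.
Step 2: no new sets; the family is a σ-algebra.

Therefore σ(𝒞) = { ∅, { α }, { β }, { γ }, { α, β }, { α, γ }, { β, γ }, X } (|σ(𝒞)| = 8).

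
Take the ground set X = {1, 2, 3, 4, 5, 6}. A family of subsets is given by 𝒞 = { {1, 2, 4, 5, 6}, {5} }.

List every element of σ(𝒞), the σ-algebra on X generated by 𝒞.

Begin from { ∅, {5}, {1, 2, 4, 5, 6}, X } (that is, 𝒞 plus ∅ and X).
Step 1 adds 2:
  {3}  = {1, 2, 4, 5, 6}ᶜ
  {1, 2, 3, 4, 6}  = {5}ᶜ
  (now 6)
Step 2 (1 new):
  {3, 5}  = {3} ∪ {5}
  (now 7)
Step 3: +1 →
  {1, 2, 4, 6}  = {3, 5}ᶜ
  (now 8)
Step 4: stable.

|σ(𝒞)| = 8.  σ(𝒞) = { ∅, {3}, {5}, {3, 5}, {1, 2, 4, 6}, {1, 2, 3, 4, 6}, {1, 2, 4, 5, 6}, X }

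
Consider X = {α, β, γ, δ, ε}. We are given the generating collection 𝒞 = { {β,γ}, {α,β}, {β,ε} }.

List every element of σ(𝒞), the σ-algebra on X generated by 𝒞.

|σ(𝒞)| = 32.  σ(𝒞) = { {}, {α}, {β}, {γ}, {δ}, {ε}, {α,β}, {α,γ}, {α,δ}, {α,ε}, {β,γ}, {β,δ}, {β,ε}, {γ,δ}, {γ,ε}, {δ,ε}, {α,β,γ}, {α,β,δ}, {α,β,ε}, {α,γ,δ}, {α,γ,ε}, {α,δ,ε}, {β,γ,δ}, {β,γ,ε}, {β,δ,ε}, {γ,δ,ε}, {α,β,γ,δ}, {α,β,γ,ε}, {α,β,δ,ε}, {α,γ,δ,ε}, {β,γ,δ,ε}, X }

Derivation:
Seed the family with 𝒞 together with ∅ and X: { {}, {α,β}, {β,γ}, {β,ε}, X }.
Round 1: 6 new —
  {α,β,γ}  = {β,γ} ∪ {α,β}
  {α,β,ε}  = {β,ε} ∪ {α,β}
  {α,γ,δ}  = ᶜ of {β,ε}
  {α,δ,ε}  = ᶜ of {β,γ}
  {β,γ,ε}  = {β,ε} ∪ {β,γ}
  {γ,δ,ε}  = ᶜ of {α,β}
  — 11 sets.
Round 2: 8 new —
  {α,δ}  = ᶜ of {β,γ,ε}
  {γ,δ}  = ᶜ of {α,β,ε}
  {δ,ε}  = ᶜ of {α,β,γ}
  {α,β,γ,δ}  = {α,β,γ} ∪ {α,γ,δ}
  {α,β,γ,ε}  = {β,ε} ∪ {α,β,γ}
  {α,β,δ,ε}  = {α,δ,ε} ∪ {β,ε}
  {α,γ,δ,ε}  = {α,δ,ε} ∪ {γ,δ,ε}
  {β,γ,δ,ε}  = {β,ε} ∪ {γ,δ,ε}
  — 19 sets.
Round 3. New:
  {α}  = ᶜ of {β,γ,δ,ε}
  {β}  = ᶜ of {α,γ,δ,ε}
  {γ}  = ᶜ of {α,β,δ,ε}
  {δ}  = ᶜ of {α,β,γ,ε}
  {ε}  = ᶜ of {α,β,γ,δ}
  {α,β,δ}  = {α,δ} ∪ {α,β}
  {β,γ,δ}  = {γ,δ} ∪ {β,γ}
  {β,δ,ε}  = {β,ε} ∪ {δ,ε}
  — 27 sets.
Round 4 adds 4:
  {α,γ}  = ᶜ of {β,δ,ε}
  {α,ε}  = ᶜ of {β,γ,δ}
  {β,δ}  = {β} ∪ {δ}
  {γ,ε}  = ᶜ of {α,β,δ}
  — 31 sets.
Round 5 (1 new):
  {α,γ,ε}  = ᶜ of {β,δ}
  — 32 sets.
Round 6: stable.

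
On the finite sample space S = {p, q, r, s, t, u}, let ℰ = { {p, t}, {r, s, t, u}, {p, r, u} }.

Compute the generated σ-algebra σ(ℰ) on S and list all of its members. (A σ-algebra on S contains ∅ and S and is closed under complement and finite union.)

σ(ℰ) = { ∅, {p}, {q}, {s}, {t}, {p, q}, {p, s}, {p, t}, {q, s}, {q, t}, {r, u}, {s, t}, {p, q, s}, {p, q, t}, {p, r, u}, {p, s, t}, {q, r, u}, {q, s, t}, {r, s, u}, {r, t, u}, {p, q, r, u}, {p, q, s, t}, {p, r, s, u}, {p, r, t, u}, {q, r, s, u}, {q, r, t, u}, {r, s, t, u}, {p, q, r, s, u}, {p, q, r, t, u}, {p, r, s, t, u}, {q, r, s, t, u}, S }

Check:
Initial family (5 sets): { ∅, {p, t}, {p, r, u}, {r, s, t, u}, S }.
Pass 1: 5 new —
  {p, q}  = complement {r, s, t, u}
  {q, s, t}  = complement {p, r, u}
  {p, r, t, u}  = {p, r, u} ∪ {p, t}
  {q, r, s, u}  = complement {p, t}
  {p, r, s, t, u}  = {p, r, u} ∪ {r, s, t, u}
Pass 2: +8 →
  {q}  = complement {p, r, s, t, u}
  {q, s}  = complement {p, r, t, u}
  {p, q, t}  = {p, q} ∪ {p, t}
  {p, q, r, u}  = {p, q} ∪ {p, r, u}
  {p, q, s, t}  = {p, q} ∪ {q, s, t}
  {p, q, r, s, u}  = {p, q} ∪ {q, r, s, u}
  {p, q, r, t, u}  = {p, r, t, u} ∪ {p, q}
  {q, r, s, t, u}  = {r, s, t, u} ∪ {q, r, s, u}
Pass 3 adds 7:
  {p}  = complement {q, r, s, t, u}
  {s}  = complement {p, q, r, t, u}
  {t}  = complement {p, q, r, s, u}
  {r, u}  = complement {p, q, s, t}
  {s, t}  = complement {p, q, r, u}
  {p, q, s}  = {p, q} ∪ {q, s}
  {r, s, u}  = complement {p, q, t}
Pass 4: +6 →
  {p, s}  = {p} ∪ {s}
  {q, t}  = {q} ∪ {t}
  {p, s, t}  = {p} ∪ {s, t}
  {q, r, u}  = {q} ∪ {r, u}
  {r, t, u}  = complement {p, q, s}
  {p, r, s, u}  = {p} ∪ {r, s, u}
Pass 5. New:
  {q, r, t, u}  = complement {p, s}
Pass 6: already closed under ᶜ and ∪.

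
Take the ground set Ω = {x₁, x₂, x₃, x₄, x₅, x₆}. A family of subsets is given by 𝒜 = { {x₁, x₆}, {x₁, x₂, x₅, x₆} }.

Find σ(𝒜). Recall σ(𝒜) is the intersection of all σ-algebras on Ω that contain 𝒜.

Begin from { {}, {x₁, x₆}, {x₁, x₂, x₅, x₆}, Ω } (that is, 𝒜 plus ∅ and Ω).
Step 1 (2 new):
  {x₃, x₄}  = Ω∖{x₁, x₂, x₅, x₆}
  {x₂, x₃, x₄, x₅}  = Ω∖{x₁, x₆}
  |family| = 6
Step 2 adds 1:
  {x₁, x₃, x₄, x₆}  = {x₃, x₄} ∪ {x₁, x₆}
  |family| = 7
Step 3: 1 new —
  {x₂, x₅}  = Ω∖{x₁, x₃, x₄, x₆}
  |family| = 8
Step 4: already closed under ᶜ and ∪.

σ(𝒜) = { {}, {x₁, x₆}, {x₂, x₅}, {x₃, x₄}, {x₁, x₂, x₅, x₆}, {x₁, x₃, x₄, x₆}, {x₂, x₃, x₄, x₅}, Ω }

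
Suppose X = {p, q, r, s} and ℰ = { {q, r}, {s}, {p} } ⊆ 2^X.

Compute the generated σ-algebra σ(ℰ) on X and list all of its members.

Start: ℰ ∪ {∅, X} = { {}, {p}, {s}, {q, r}, X }.
Round 1: 3 new —
  {p, s}  = ᶜ of {q, r}
  {p, q, r}  = ᶜ of {s}
  {q, r, s}  = ᶜ of {p}
Round 2: already closed under ᶜ and ∪.

|σ(ℰ)| = 8.  σ(ℰ) = { {}, {p}, {s}, {p, s}, {q, r}, {p, q, r}, {q, r, s}, X }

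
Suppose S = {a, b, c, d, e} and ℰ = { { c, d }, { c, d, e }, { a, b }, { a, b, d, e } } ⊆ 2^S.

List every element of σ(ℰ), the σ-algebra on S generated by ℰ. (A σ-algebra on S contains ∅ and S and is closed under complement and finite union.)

σ(ℰ) (16 sets): { {}, { c }, { d }, { e }, { a, b }, { c, d }, { c, e }, { d, e }, { a, b, c }, { a, b, d }, { a, b, e }, { c, d, e }, { a, b, c, d }, { a, b, c, e }, { a, b, d, e }, S }

Check:
Begin from { {}, { a, b }, { c, d }, { c, d, e }, { a, b, d, e }, S } (that is, ℰ plus ∅ and S).
Iteration 1: 3 new —
  { c }  = { a, b, d, e }ᶜ
  { a, b, e }  = { c, d }ᶜ
  { a, b, c, d }  = { c, d } ∪ { a, b }
Iteration 2 (3 new):
  { e }  = { a, b, c, d }ᶜ
  { a, b, c }  = { a, b } ∪ { c }
  { a, b, c, e }  = { c } ∪ { a, b, e }
Iteration 3 adds 3:
  { d }  = { a, b, c, e }ᶜ
  { c, e }  = { c } ∪ { e }
  { d, e }  = { a, b, c }ᶜ
Iteration 4 adds 1:
  { a, b, d }  = { c, e }ᶜ
Iteration 5 adds nothing — fixpoint reached.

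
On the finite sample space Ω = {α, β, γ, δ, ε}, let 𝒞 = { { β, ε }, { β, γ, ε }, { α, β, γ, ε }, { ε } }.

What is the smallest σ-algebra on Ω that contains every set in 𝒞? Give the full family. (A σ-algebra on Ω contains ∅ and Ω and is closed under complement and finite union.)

Seed the family with 𝒞 together with ∅ and Ω: { {  }, { ε }, { β, ε }, { β, γ, ε }, { α, β, γ, ε }, Ω }.
Step 1. New:
  { δ }  = { α, β, γ, ε }ᶜ
  { α, δ }  = { β, γ, ε }ᶜ
  { α, γ, δ }  = { β, ε }ᶜ
  { α, β, γ, δ }  = { ε }ᶜ
  |family| = 10
Step 2. New:
  { δ, ε }  = { ε } ∪ { δ }
  { α, δ, ε }  = { ε } ∪ { α, δ }
  { β, δ, ε }  = { β, ε } ∪ { δ }
  { α, β, δ, ε }  = { β, ε } ∪ { α, δ }
  { α, γ, δ, ε }  = { ε } ∪ { α, γ, δ }
  { β, γ, δ, ε }  = { β, γ, ε } ∪ { δ }
  |family| = 16
Step 3 adds 6:
  { α }  = { β, γ, δ, ε }ᶜ
  { β }  = { α, γ, δ, ε }ᶜ
  { γ }  = { α, β, δ, ε }ᶜ
  { α, γ }  = { β, δ, ε }ᶜ
  { β, γ }  = { α, δ, ε }ᶜ
  { α, β, γ }  = { δ, ε }ᶜ
  |family| = 22
Step 4. New:
  { α, β }  = { β } ∪ { α }
  { α, ε }  = { ε } ∪ { α }
  { β, δ }  = { β } ∪ { δ }
  { γ, δ }  = { γ } ∪ { δ }
  { γ, ε }  = { ε } ∪ { γ }
  { α, β, δ }  = { β } ∪ { α, δ }
  { α, β, ε }  = { β, ε } ∪ { α }
  { α, γ, ε }  = { ε } ∪ { α, γ }
  { β, γ, δ }  = { β, γ } ∪ { δ }
  { γ, δ, ε }  = { δ, ε } ∪ { γ }
  |family| = 32
Step 5: no new sets; the family is a σ-algebra.

Therefore σ(𝒞) = { {  }, { α }, { β }, { γ }, { δ }, { ε }, { α, β }, { α, γ }, { α, δ }, { α, ε }, { β, γ }, { β, δ }, { β, ε }, { γ, δ }, { γ, ε }, { δ, ε }, { α, β, γ }, { α, β, δ }, { α, β, ε }, { α, γ, δ }, { α, γ, ε }, { α, δ, ε }, { β, γ, δ }, { β, γ, ε }, { β, δ, ε }, { γ, δ, ε }, { α, β, γ, δ }, { α, β, γ, ε }, { α, β, δ, ε }, { α, γ, δ, ε }, { β, γ, δ, ε }, Ω } (|σ(𝒞)| = 32).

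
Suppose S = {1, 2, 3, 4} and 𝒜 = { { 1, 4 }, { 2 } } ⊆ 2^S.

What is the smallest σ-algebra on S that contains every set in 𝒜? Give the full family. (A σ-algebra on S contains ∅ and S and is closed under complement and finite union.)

Seed the family with 𝒜 together with ∅ and S: { {  }, { 2 }, { 1, 4 }, S }.
Pass 1. New:
  { 2, 3 }  = complement { 1, 4 }
  { 1, 2, 4 }  = { 2 } ∪ { 1, 4 }
  { 1, 3, 4 }  = complement { 2 }
Pass 2. New:
  { 3 }  = complement { 1, 2, 4 }
Pass 3: already closed under ᶜ and ∪.

σ(𝒜) = { {  }, { 2 }, { 3 }, { 1, 4 }, { 2, 3 }, { 1, 2, 4 }, { 1, 3, 4 }, S }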